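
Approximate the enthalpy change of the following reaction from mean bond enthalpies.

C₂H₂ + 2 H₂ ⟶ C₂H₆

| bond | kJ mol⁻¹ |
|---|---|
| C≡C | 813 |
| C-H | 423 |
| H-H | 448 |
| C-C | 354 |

Bonds broken (reactants):
  C≡C: 1 × 813 = 813
  C-H: 2 × 423 = 846
  H-H: 2 × 448 = 896
  Σ(broken) = 2555 kJ
Bonds formed (products):
  C-C: 1 × 354 = 354
  C-H: 6 × 423 = 2538
  Σ(formed) = 2892 kJ
ΔH = Σ(broken) − Σ(formed) = 2555 − 2892 = −337 kJ

ΔH ≈ −337 kJ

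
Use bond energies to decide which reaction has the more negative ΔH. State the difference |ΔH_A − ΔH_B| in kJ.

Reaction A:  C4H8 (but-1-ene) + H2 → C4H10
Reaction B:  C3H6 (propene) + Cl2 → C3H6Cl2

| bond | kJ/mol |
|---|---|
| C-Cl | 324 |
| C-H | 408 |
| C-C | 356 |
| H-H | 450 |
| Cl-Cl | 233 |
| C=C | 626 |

Reaction A:
  Bonds broken (reactants):
    C-C: 2 × 356 = 712
    C-H: 8 × 408 = 3264
    C=C: 1 × 626 = 626
    H-H: 1 × 450 = 450
    Σ(broken) = 5052 kJ
  Bonds formed (products):
    C-C: 3 × 356 = 1068
    C-H: 10 × 408 = 4080
    Σ(formed) = 5148 kJ
  ΔH_A = 5052 − 5148 = −96 kJ
Reaction B:
  Bonds broken (reactants):
    C-C: 1 × 356 = 356
    C-H: 6 × 408 = 2448
    C=C: 1 × 626 = 626
    Cl-Cl: 1 × 233 = 233
    Σ(broken) = 3663 kJ
  Bonds formed (products):
    C-C: 2 × 356 = 712
    C-Cl: 2 × 324 = 648
    C-H: 6 × 408 = 2448
    Σ(formed) = 3808 kJ
  ΔH_B = 3663 − 3808 = −145 kJ
ΔH_A − ΔH_B = +49 kJ, so reaction B has the more negative ΔH; |ΔH_A − ΔH_B| = 49 kJ.

Reaction B, by 49 kJ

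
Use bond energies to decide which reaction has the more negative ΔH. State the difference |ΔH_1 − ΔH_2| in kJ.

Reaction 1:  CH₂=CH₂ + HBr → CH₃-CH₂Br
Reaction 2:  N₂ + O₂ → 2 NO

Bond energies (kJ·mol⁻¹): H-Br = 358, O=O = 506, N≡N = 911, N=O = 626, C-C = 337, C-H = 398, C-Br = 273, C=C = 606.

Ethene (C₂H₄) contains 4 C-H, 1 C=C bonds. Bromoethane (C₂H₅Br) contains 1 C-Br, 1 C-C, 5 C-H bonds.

Reaction 1, by 209 kJ

Reaction 1:
  Bonds broken (reactants):
    C-H: 4 × 398 = 1592
    C=C: 1 × 606 = 606
    H-Br: 1 × 358 = 358
    Σ(broken) = 2556 kJ
  Bonds formed (products):
    C-Br: 1 × 273 = 273
    C-C: 1 × 337 = 337
    C-H: 5 × 398 = 1990
    Σ(formed) = 2600 kJ
  ΔH_1 = 2556 − 2600 = −44 kJ
Reaction 2:
  Bonds broken (reactants):
    N≡N: 1 × 911 = 911
    O=O: 1 × 506 = 506
    Σ(broken) = 1417 kJ
  Bonds formed (products):
    N=O: 2 × 626 = 1252
    Σ(formed) = 1252 kJ
  ΔH_2 = 1417 − 1252 = +165 kJ
ΔH_1 − ΔH_2 = −209 kJ, so reaction 1 has the more negative ΔH; |ΔH_1 − ΔH_2| = 209 kJ.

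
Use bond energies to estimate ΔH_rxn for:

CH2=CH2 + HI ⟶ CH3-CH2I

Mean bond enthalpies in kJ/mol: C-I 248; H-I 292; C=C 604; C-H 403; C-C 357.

Bonds broken (reactants):
  C-H: 4 × 403 = 1612
  C=C: 1 × 604 = 604
  H-I: 1 × 292 = 292
  Σ(broken) = 2508 kJ
Bonds formed (products):
  C-C: 1 × 357 = 357
  C-H: 5 × 403 = 2015
  C-I: 1 × 248 = 248
  Σ(formed) = 2620 kJ
ΔH = Σ(broken) − Σ(formed) = 2508 − 2620 = −112 kJ

ΔH ≈ −112 kJ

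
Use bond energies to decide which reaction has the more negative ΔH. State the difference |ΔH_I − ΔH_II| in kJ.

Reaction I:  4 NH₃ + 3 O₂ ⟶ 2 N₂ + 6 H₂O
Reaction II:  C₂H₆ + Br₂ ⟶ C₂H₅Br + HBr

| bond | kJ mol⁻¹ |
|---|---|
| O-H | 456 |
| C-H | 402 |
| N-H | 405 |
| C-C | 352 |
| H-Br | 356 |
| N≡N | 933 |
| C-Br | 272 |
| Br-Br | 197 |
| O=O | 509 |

Reaction I, by 922 kJ

Reaction I:
  Bonds broken (reactants):
    N-H: 12 × 405 = 4860
    O=O: 3 × 509 = 1527
    Σ(broken) = 6387 kJ
  Bonds formed (products):
    N≡N: 2 × 933 = 1866
    O-H: 12 × 456 = 5472
    Σ(formed) = 7338 kJ
  ΔH_I = 6387 − 7338 = −951 kJ
Reaction II:
  Bonds broken (reactants):
    Br-Br: 1 × 197 = 197
    C-C: 1 × 352 = 352
    C-H: 6 × 402 = 2412
    Σ(broken) = 2961 kJ
  Bonds formed (products):
    C-Br: 1 × 272 = 272
    C-C: 1 × 352 = 352
    C-H: 5 × 402 = 2010
    H-Br: 1 × 356 = 356
    Σ(formed) = 2990 kJ
  ΔH_II = 2961 − 2990 = −29 kJ
ΔH_I − ΔH_II = −922 kJ, so reaction I has the more negative ΔH; |ΔH_I − ΔH_II| = 922 kJ.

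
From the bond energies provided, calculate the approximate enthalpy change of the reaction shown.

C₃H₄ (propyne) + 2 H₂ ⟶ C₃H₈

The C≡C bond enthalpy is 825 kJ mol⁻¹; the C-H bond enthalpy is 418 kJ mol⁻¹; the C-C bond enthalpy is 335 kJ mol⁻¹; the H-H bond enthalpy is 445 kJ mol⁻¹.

Bonds broken (reactants):
  C≡C: 1 × 825 = 825
  C-C: 1 × 335 = 335
  C-H: 4 × 418 = 1672
  H-H: 2 × 445 = 890
  Σ(broken) = 3722 kJ
Bonds formed (products):
  C-C: 2 × 335 = 670
  C-H: 8 × 418 = 3344
  Σ(formed) = 4014 kJ
ΔH = Σ(broken) − Σ(formed) = 3722 − 4014 = −292 kJ

ΔH ≈ −292 kJ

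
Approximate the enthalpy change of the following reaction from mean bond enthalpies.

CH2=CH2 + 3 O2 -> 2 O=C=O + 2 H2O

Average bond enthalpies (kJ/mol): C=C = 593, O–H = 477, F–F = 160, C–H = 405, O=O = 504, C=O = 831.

ΔH ≈ −1507 kJ

Bonds broken (reactants):
  C–H: 4 × 405 = 1620
  C=C: 1 × 593 = 593
  O=O: 3 × 504 = 1512
  Σ(broken) = 3725 kJ
Bonds formed (products):
  C=O: 4 × 831 = 3324
  O–H: 4 × 477 = 1908
  Σ(formed) = 5232 kJ
ΔH = Σ(broken) − Σ(formed) = 3725 − 5232 = −1507 kJ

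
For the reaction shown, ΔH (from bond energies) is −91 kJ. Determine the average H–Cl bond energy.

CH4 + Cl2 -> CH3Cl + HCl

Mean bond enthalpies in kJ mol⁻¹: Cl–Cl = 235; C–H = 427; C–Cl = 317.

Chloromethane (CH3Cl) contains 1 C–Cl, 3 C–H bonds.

D(H–Cl) ≈ 436 kJ/mol

Let D be the H–Cl bond energy.
Σ(broken) = 4×427 + 1×235 = 1943
Σ(formed) = 1×317 + 3×427 + 1×D = 1598 + D
ΔH = Σ(broken) − Σ(formed) = (1943) − (1598 + D) = +345 − D
Setting this equal to −91 kJ gives D = 436 kJ/mol.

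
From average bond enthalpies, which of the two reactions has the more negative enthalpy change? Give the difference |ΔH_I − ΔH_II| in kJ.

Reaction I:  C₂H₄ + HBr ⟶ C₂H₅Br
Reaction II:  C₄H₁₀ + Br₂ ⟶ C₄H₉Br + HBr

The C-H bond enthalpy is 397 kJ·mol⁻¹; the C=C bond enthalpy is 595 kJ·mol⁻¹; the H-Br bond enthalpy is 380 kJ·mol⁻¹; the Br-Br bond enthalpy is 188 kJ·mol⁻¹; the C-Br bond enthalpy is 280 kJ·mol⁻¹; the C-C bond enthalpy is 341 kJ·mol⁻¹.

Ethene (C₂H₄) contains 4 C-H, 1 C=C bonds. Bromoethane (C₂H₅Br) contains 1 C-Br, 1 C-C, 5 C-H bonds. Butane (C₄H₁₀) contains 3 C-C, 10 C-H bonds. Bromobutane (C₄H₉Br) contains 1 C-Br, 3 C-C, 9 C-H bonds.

Reaction I:
  Bonds broken (reactants):
    C-H: 4 × 397 = 1588
    C=C: 1 × 595 = 595
    H-Br: 1 × 380 = 380
    Σ(broken) = 2563 kJ
  Bonds formed (products):
    C-Br: 1 × 280 = 280
    C-C: 1 × 341 = 341
    C-H: 5 × 397 = 1985
    Σ(formed) = 2606 kJ
  ΔH_I = 2563 − 2606 = −43 kJ
Reaction II:
  Bonds broken (reactants):
    Br-Br: 1 × 188 = 188
    C-C: 3 × 341 = 1023
    C-H: 10 × 397 = 3970
    Σ(broken) = 5181 kJ
  Bonds formed (products):
    C-Br: 1 × 280 = 280
    C-C: 3 × 341 = 1023
    C-H: 9 × 397 = 3573
    H-Br: 1 × 380 = 380
    Σ(formed) = 5256 kJ
  ΔH_II = 5181 − 5256 = −75 kJ
ΔH_I − ΔH_II = +32 kJ, so reaction II has the more negative ΔH; |ΔH_I − ΔH_II| = 32 kJ.

Reaction II, by 32 kJ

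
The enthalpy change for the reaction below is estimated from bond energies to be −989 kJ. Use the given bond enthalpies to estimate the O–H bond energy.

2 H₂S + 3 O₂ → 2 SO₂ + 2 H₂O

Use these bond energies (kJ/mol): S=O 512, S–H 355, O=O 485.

Let D be the O–H bond energy.
Σ(broken) = 3×485 + 4×355 = 2875
Σ(formed) = 4×D + 4×512 = 2048 + 4D
ΔH = Σ(broken) − Σ(formed) = (2875) − (2048 + 4D) = +827 − 4D
Setting this equal to −989 kJ gives 4D = 1816, so D = 454 kJ/mol.

D(O–H) ≈ 454 kJ/mol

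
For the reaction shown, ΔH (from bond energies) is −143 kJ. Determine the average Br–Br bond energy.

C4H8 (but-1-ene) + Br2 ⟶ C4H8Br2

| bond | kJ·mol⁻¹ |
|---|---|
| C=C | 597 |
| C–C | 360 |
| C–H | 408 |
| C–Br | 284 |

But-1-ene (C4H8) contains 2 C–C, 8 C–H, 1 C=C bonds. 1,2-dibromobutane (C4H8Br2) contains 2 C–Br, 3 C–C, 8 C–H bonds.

D(Br–Br) ≈ 188 kJ/mol

Let D be the Br–Br bond energy.
Σ(broken) = 1×D + 2×360 + 8×408 + 1×597 = 4581 + D
Σ(formed) = 2×284 + 3×360 + 8×408 = 4912
ΔH = Σ(broken) − Σ(formed) = (4581 + D) − (4912) = −331 + D
Setting this equal to −143 kJ gives D = 188 kJ/mol.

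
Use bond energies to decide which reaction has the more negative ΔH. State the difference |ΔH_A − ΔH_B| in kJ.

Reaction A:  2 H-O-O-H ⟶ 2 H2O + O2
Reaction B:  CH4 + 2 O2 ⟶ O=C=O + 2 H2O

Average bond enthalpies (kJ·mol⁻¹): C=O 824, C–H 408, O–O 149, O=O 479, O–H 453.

Reaction B, by 689 kJ

Reaction A:
  Bonds broken (reactants):
    O–H: 4 × 453 = 1812
    O–O: 2 × 149 = 298
    Σ(broken) = 2110 kJ
  Bonds formed (products):
    O–H: 4 × 453 = 1812
    O=O: 1 × 479 = 479
    Σ(formed) = 2291 kJ
  ΔH_A = 2110 − 2291 = −181 kJ
Reaction B:
  Bonds broken (reactants):
    C–H: 4 × 408 = 1632
    O=O: 2 × 479 = 958
    Σ(broken) = 2590 kJ
  Bonds formed (products):
    C=O: 2 × 824 = 1648
    O–H: 4 × 453 = 1812
    Σ(formed) = 3460 kJ
  ΔH_B = 2590 − 3460 = −870 kJ
ΔH_A − ΔH_B = +689 kJ, so reaction B has the more negative ΔH; |ΔH_A − ΔH_B| = 689 kJ.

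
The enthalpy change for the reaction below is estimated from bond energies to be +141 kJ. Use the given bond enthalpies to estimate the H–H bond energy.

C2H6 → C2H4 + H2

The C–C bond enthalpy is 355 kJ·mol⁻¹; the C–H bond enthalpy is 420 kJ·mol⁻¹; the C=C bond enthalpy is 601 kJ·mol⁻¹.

Let D be the H–H bond energy.
Σ(broken) = 1×355 + 6×420 = 2875
Σ(formed) = 4×420 + 1×601 + 1×D = 2281 + D
ΔH = Σ(broken) − Σ(formed) = (2875) − (2281 + D) = +594 − D
Setting this equal to +141 kJ gives D = 453 kJ/mol.

D(H–H) ≈ 453 kJ/mol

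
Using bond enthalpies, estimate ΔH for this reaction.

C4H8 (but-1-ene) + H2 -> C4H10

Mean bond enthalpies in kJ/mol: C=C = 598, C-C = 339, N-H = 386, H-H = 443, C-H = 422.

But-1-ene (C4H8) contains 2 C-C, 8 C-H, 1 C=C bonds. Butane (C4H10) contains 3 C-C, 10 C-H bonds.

ΔH ≈ −142 kJ

Bonds broken (reactants):
  C-C: 2 × 339 = 678
  C-H: 8 × 422 = 3376
  C=C: 1 × 598 = 598
  H-H: 1 × 443 = 443
  Σ(broken) = 5095 kJ
Bonds formed (products):
  C-C: 3 × 339 = 1017
  C-H: 10 × 422 = 4220
  Σ(formed) = 5237 kJ
ΔH = Σ(broken) − Σ(formed) = 5095 − 5237 = −142 kJ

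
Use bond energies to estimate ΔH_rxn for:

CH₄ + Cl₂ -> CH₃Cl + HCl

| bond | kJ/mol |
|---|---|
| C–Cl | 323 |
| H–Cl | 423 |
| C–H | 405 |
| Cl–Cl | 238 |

Bonds broken (reactants):
  C–H: 4 × 405 = 1620
  Cl–Cl: 1 × 238 = 238
  Σ(broken) = 1858 kJ
Bonds formed (products):
  C–Cl: 1 × 323 = 323
  C–H: 3 × 405 = 1215
  H–Cl: 1 × 423 = 423
  Σ(formed) = 1961 kJ
ΔH = Σ(broken) − Σ(formed) = 1858 − 1961 = −103 kJ

ΔH ≈ −103 kJ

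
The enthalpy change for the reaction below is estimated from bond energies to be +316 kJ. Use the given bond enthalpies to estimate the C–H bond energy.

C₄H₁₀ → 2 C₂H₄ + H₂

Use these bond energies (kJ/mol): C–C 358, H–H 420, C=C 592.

D(C–H) ≈ 423 kJ/mol

Let D be the C–H bond energy.
Σ(broken) = 3×358 + 10×D = 1074 + 10D
Σ(formed) = 8×D + 2×592 + 1×420 = 1604 + 8D
ΔH = Σ(broken) − Σ(formed) = (1074 + 10D) − (1604 + 8D) = −530 + 2D
Setting this equal to +316 kJ gives 2D = 846, so D = 423 kJ/mol.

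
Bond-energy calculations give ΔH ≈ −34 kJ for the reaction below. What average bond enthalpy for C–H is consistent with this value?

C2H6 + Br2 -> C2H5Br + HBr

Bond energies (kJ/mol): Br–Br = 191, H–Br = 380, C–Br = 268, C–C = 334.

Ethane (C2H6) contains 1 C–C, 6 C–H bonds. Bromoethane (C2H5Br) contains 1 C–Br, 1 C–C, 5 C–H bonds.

D(C–H) ≈ 423 kJ/mol

Let D be the C–H bond energy.
Σ(broken) = 1×191 + 1×334 + 6×D = 525 + 6D
Σ(formed) = 1×268 + 1×334 + 5×D + 1×380 = 982 + 5D
ΔH = Σ(broken) − Σ(formed) = (525 + 6D) − (982 + 5D) = −457 + D
Setting this equal to −34 kJ gives D = 423 kJ/mol.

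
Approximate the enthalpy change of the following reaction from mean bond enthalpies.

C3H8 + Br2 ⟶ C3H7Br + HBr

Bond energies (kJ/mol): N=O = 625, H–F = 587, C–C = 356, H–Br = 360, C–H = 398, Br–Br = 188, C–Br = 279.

ΔH ≈ −53 kJ

Bonds broken (reactants):
  Br–Br: 1 × 188 = 188
  C–C: 2 × 356 = 712
  C–H: 8 × 398 = 3184
  Σ(broken) = 4084 kJ
Bonds formed (products):
  C–Br: 1 × 279 = 279
  C–C: 2 × 356 = 712
  C–H: 7 × 398 = 2786
  H–Br: 1 × 360 = 360
  Σ(formed) = 4137 kJ
ΔH = Σ(broken) − Σ(formed) = 4084 − 4137 = −53 kJ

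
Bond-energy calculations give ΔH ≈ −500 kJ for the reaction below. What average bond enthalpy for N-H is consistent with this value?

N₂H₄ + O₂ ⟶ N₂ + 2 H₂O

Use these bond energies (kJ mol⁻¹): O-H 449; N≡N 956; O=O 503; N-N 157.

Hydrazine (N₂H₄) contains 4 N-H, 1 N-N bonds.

D(N-H) ≈ 398 kJ/mol

Let D be the N-H bond energy.
Σ(broken) = 4×D + 1×157 + 1×503 = 660 + 4D
Σ(formed) = 1×956 + 4×449 = 2752
ΔH = Σ(broken) − Σ(formed) = (660 + 4D) − (2752) = −2092 + 4D
Setting this equal to −500 kJ gives 4D = 1592, so D = 398 kJ/mol.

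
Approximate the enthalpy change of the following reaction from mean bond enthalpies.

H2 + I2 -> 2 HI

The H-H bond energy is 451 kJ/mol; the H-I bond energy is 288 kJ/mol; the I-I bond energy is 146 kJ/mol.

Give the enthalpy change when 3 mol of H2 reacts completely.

Bonds broken (reactants):
  H-H: 1 × 451 = 451
  I-I: 1 × 146 = 146
  Σ(broken) = 597 kJ
Bonds formed (products):
  H-I: 2 × 288 = 576
  Σ(formed) = 576 kJ
ΔH = Σ(broken) − Σ(formed) = 597 − 576 = +21 kJ
For 3× the reaction as written: 3 × (+21) = +63 kJ

ΔH = +63 kJ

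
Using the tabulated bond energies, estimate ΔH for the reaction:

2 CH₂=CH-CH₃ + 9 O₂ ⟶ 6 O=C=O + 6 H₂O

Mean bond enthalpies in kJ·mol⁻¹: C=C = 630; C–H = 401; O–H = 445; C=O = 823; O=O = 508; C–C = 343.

ΔH ≈ −3886 kJ

Bonds broken (reactants):
  C–C: 2 × 343 = 686
  C–H: 12 × 401 = 4812
  C=C: 2 × 630 = 1260
  O=O: 9 × 508 = 4572
  Σ(broken) = 11330 kJ
Bonds formed (products):
  C=O: 12 × 823 = 9876
  O–H: 12 × 445 = 5340
  Σ(formed) = 15216 kJ
ΔH = Σ(broken) − Σ(formed) = 11330 − 15216 = −3886 kJ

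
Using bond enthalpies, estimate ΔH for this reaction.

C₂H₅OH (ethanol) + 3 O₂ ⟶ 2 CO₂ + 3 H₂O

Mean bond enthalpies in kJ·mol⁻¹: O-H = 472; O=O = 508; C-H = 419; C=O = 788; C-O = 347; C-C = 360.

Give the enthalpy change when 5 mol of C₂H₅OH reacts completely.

ΔH = −5930 kJ

Bonds broken (reactants):
  C-C: 1 × 360 = 360
  C-H: 5 × 419 = 2095
  C-O: 1 × 347 = 347
  O-H: 1 × 472 = 472
  O=O: 3 × 508 = 1524
  Σ(broken) = 4798 kJ
Bonds formed (products):
  C=O: 4 × 788 = 3152
  O-H: 6 × 472 = 2832
  Σ(formed) = 5984 kJ
ΔH = Σ(broken) − Σ(formed) = 4798 − 5984 = −1186 kJ
For 5× the reaction as written: 5 × (−1186) = −5930 kJ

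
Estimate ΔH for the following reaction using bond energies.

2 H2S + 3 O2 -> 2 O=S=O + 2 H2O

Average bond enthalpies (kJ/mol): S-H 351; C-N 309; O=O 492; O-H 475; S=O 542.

ΔH ≈ −1188 kJ

Bonds broken (reactants):
  O=O: 3 × 492 = 1476
  S-H: 4 × 351 = 1404
  Σ(broken) = 2880 kJ
Bonds formed (products):
  O-H: 4 × 475 = 1900
  S=O: 4 × 542 = 2168
  Σ(formed) = 4068 kJ
ΔH = Σ(broken) − Σ(formed) = 2880 − 4068 = −1188 kJ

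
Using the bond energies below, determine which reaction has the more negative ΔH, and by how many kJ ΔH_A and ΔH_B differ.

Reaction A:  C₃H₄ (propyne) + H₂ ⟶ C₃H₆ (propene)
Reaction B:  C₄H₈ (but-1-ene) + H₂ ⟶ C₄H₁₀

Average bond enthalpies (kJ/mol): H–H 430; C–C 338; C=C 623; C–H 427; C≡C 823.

Reaction A, by 85 kJ

Reaction A:
  Bonds broken (reactants):
    C≡C: 1 × 823 = 823
    C–C: 1 × 338 = 338
    C–H: 4 × 427 = 1708
    H–H: 1 × 430 = 430
    Σ(broken) = 3299 kJ
  Bonds formed (products):
    C–C: 1 × 338 = 338
    C–H: 6 × 427 = 2562
    C=C: 1 × 623 = 623
    Σ(formed) = 3523 kJ
  ΔH_A = 3299 − 3523 = −224 kJ
Reaction B:
  Bonds broken (reactants):
    C–C: 2 × 338 = 676
    C–H: 8 × 427 = 3416
    C=C: 1 × 623 = 623
    H–H: 1 × 430 = 430
    Σ(broken) = 5145 kJ
  Bonds formed (products):
    C–C: 3 × 338 = 1014
    C–H: 10 × 427 = 4270
    Σ(formed) = 5284 kJ
  ΔH_B = 5145 − 5284 = −139 kJ
ΔH_A − ΔH_B = −85 kJ, so reaction A has the more negative ΔH; |ΔH_A − ΔH_B| = 85 kJ.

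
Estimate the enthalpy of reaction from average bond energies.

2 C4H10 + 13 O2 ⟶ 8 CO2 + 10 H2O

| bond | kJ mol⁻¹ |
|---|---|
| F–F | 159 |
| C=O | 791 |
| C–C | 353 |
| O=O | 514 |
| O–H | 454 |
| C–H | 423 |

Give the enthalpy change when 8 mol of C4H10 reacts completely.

Bonds broken (reactants):
  C–C: 6 × 353 = 2118
  C–H: 20 × 423 = 8460
  O=O: 13 × 514 = 6682
  Σ(broken) = 17260 kJ
Bonds formed (products):
  C=O: 16 × 791 = 12656
  O–H: 20 × 454 = 9080
  Σ(formed) = 21736 kJ
ΔH = Σ(broken) − Σ(formed) = 17260 − 21736 = −4476 kJ
For 4× the reaction as written: 4 × (−4476) = −17904 kJ

ΔH = −17904 kJ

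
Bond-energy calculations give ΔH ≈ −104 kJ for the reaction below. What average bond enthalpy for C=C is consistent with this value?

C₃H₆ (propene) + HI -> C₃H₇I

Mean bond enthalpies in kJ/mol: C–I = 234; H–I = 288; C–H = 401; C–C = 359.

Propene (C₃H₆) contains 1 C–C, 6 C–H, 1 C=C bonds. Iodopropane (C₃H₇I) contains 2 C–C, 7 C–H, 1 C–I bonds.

D(C=C) ≈ 602 kJ/mol

Let D be the C=C bond energy.
Σ(broken) = 1×359 + 6×401 + 1×D + 1×288 = 3053 + D
Σ(formed) = 2×359 + 7×401 + 1×234 = 3759
ΔH = Σ(broken) − Σ(formed) = (3053 + D) − (3759) = −706 + D
Setting this equal to −104 kJ gives D = 602 kJ/mol.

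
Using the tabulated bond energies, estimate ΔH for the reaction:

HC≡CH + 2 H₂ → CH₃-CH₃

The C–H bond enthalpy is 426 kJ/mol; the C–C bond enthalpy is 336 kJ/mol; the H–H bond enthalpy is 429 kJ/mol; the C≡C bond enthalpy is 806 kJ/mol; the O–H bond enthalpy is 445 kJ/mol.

Bonds broken (reactants):
  C≡C: 1 × 806 = 806
  C–H: 2 × 426 = 852
  H–H: 2 × 429 = 858
  Σ(broken) = 2516 kJ
Bonds formed (products):
  C–C: 1 × 336 = 336
  C–H: 6 × 426 = 2556
  Σ(formed) = 2892 kJ
ΔH = Σ(broken) − Σ(formed) = 2516 − 2892 = −376 kJ

ΔH ≈ −376 kJ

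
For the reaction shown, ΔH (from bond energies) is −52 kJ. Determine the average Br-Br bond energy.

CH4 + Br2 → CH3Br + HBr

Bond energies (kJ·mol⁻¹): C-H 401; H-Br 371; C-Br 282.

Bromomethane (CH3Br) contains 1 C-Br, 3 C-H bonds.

D(Br-Br) ≈ 200 kJ/mol

Let D be the Br-Br bond energy.
Σ(broken) = 1×D + 4×401 = 1604 + D
Σ(formed) = 1×282 + 3×401 + 1×371 = 1856
ΔH = Σ(broken) − Σ(formed) = (1604 + D) − (1856) = −252 + D
Setting this equal to −52 kJ gives D = 200 kJ/mol.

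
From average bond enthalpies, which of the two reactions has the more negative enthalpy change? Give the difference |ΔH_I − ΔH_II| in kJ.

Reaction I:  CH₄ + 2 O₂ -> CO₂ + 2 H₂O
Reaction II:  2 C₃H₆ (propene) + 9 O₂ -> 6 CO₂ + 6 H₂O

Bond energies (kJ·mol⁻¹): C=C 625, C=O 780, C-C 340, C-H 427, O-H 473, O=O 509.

Reaction I:
  Bonds broken (reactants):
    C-H: 4 × 427 = 1708
    O=O: 2 × 509 = 1018
    Σ(broken) = 2726 kJ
  Bonds formed (products):
    C=O: 2 × 780 = 1560
    O-H: 4 × 473 = 1892
    Σ(formed) = 3452 kJ
  ΔH_I = 2726 − 3452 = −726 kJ
Reaction II:
  Bonds broken (reactants):
    C-C: 2 × 340 = 680
    C-H: 12 × 427 = 5124
    C=C: 2 × 625 = 1250
    O=O: 9 × 509 = 4581
    Σ(broken) = 11635 kJ
  Bonds formed (products):
    C=O: 12 × 780 = 9360
    O-H: 12 × 473 = 5676
    Σ(formed) = 15036 kJ
  ΔH_II = 11635 − 15036 = −3401 kJ
ΔH_I − ΔH_II = +2675 kJ, so reaction II has the more negative ΔH; |ΔH_I − ΔH_II| = 2675 kJ.

Reaction II, by 2675 kJ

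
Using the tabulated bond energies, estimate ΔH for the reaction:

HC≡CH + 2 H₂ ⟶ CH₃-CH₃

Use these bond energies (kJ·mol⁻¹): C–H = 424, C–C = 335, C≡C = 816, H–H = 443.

ΔH ≈ −329 kJ

Bonds broken (reactants):
  C≡C: 1 × 816 = 816
  C–H: 2 × 424 = 848
  H–H: 2 × 443 = 886
  Σ(broken) = 2550 kJ
Bonds formed (products):
  C–C: 1 × 335 = 335
  C–H: 6 × 424 = 2544
  Σ(formed) = 2879 kJ
ΔH = Σ(broken) − Σ(formed) = 2550 − 2879 = −329 kJ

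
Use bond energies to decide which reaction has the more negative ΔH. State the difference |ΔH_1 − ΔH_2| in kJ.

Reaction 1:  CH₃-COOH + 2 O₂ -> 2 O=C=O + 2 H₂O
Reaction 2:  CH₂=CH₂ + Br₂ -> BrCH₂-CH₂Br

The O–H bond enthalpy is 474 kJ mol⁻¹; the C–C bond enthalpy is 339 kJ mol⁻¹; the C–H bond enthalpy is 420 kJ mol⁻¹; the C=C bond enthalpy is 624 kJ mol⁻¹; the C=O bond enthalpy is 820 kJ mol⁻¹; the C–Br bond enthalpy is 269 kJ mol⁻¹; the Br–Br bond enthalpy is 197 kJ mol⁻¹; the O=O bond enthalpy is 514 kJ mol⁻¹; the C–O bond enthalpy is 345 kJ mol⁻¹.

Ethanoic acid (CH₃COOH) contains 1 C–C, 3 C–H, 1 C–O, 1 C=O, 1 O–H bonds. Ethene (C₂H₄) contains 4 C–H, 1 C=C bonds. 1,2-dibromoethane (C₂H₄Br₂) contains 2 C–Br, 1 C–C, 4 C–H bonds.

Reaction 1, by 854 kJ

Reaction 1:
  Bonds broken (reactants):
    C–C: 1 × 339 = 339
    C–H: 3 × 420 = 1260
    C–O: 1 × 345 = 345
    C=O: 1 × 820 = 820
    O–H: 1 × 474 = 474
    O=O: 2 × 514 = 1028
    Σ(broken) = 4266 kJ
  Bonds formed (products):
    C=O: 4 × 820 = 3280
    O–H: 4 × 474 = 1896
    Σ(formed) = 5176 kJ
  ΔH_1 = 4266 − 5176 = −910 kJ
Reaction 2:
  Bonds broken (reactants):
    Br–Br: 1 × 197 = 197
    C–H: 4 × 420 = 1680
    C=C: 1 × 624 = 624
    Σ(broken) = 2501 kJ
  Bonds formed (products):
    C–Br: 2 × 269 = 538
    C–C: 1 × 339 = 339
    C–H: 4 × 420 = 1680
    Σ(formed) = 2557 kJ
  ΔH_2 = 2501 − 2557 = −56 kJ
ΔH_1 − ΔH_2 = −854 kJ, so reaction 1 has the more negative ΔH; |ΔH_1 − ΔH_2| = 854 kJ.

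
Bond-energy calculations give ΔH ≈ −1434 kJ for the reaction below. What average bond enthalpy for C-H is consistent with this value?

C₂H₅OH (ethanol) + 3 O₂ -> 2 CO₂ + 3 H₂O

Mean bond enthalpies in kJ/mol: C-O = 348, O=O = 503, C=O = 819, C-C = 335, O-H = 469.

D(C-H) ≈ 399 kJ/mol

Let D be the C-H bond energy.
Σ(broken) = 1×335 + 5×D + 1×348 + 1×469 + 3×503 = 2661 + 5D
Σ(formed) = 4×819 + 6×469 = 6090
ΔH = Σ(broken) − Σ(formed) = (2661 + 5D) − (6090) = −3429 + 5D
Setting this equal to −1434 kJ gives 5D = 1995, so D = 399 kJ/mol.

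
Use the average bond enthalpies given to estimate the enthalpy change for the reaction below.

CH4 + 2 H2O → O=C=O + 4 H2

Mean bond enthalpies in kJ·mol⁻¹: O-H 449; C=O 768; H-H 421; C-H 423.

Bonds broken (reactants):
  C-H: 4 × 423 = 1692
  O-H: 4 × 449 = 1796
  Σ(broken) = 3488 kJ
Bonds formed (products):
  C=O: 2 × 768 = 1536
  H-H: 4 × 421 = 1684
  Σ(formed) = 3220 kJ
ΔH = Σ(broken) − Σ(formed) = 3488 − 3220 = +268 kJ

ΔH ≈ +268 kJ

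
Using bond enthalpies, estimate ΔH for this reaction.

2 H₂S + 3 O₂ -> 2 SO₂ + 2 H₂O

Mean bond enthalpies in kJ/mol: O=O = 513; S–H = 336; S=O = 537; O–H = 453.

Bonds broken (reactants):
  O=O: 3 × 513 = 1539
  S–H: 4 × 336 = 1344
  Σ(broken) = 2883 kJ
Bonds formed (products):
  O–H: 4 × 453 = 1812
  S=O: 4 × 537 = 2148
  Σ(formed) = 3960 kJ
ΔH = Σ(broken) − Σ(formed) = 2883 − 3960 = −1077 kJ

ΔH ≈ −1077 kJ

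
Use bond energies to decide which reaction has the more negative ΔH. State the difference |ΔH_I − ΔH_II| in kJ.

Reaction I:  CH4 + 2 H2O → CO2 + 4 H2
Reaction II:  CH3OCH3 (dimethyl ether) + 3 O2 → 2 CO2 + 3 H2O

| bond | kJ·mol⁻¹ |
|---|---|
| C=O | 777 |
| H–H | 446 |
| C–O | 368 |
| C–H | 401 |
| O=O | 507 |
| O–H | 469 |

Reaction II, by 1401 kJ

Reaction I:
  Bonds broken (reactants):
    C–H: 4 × 401 = 1604
    O–H: 4 × 469 = 1876
    Σ(broken) = 3480 kJ
  Bonds formed (products):
    C=O: 2 × 777 = 1554
    H–H: 4 × 446 = 1784
    Σ(formed) = 3338 kJ
  ΔH_I = 3480 − 3338 = +142 kJ
Reaction II:
  Bonds broken (reactants):
    C–H: 6 × 401 = 2406
    C–O: 2 × 368 = 736
    O=O: 3 × 507 = 1521
    Σ(broken) = 4663 kJ
  Bonds formed (products):
    C=O: 4 × 777 = 3108
    O–H: 6 × 469 = 2814
    Σ(formed) = 5922 kJ
  ΔH_II = 4663 − 5922 = −1259 kJ
ΔH_I − ΔH_II = +1401 kJ, so reaction II has the more negative ΔH; |ΔH_I − ΔH_II| = 1401 kJ.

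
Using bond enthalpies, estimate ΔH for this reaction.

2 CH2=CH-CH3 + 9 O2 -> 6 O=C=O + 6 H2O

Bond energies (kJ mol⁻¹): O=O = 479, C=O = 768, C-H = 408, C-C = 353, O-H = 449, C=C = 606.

ΔH ≈ −3479 kJ

Bonds broken (reactants):
  C-C: 2 × 353 = 706
  C-H: 12 × 408 = 4896
  C=C: 2 × 606 = 1212
  O=O: 9 × 479 = 4311
  Σ(broken) = 11125 kJ
Bonds formed (products):
  C=O: 12 × 768 = 9216
  O-H: 12 × 449 = 5388
  Σ(formed) = 14604 kJ
ΔH = Σ(broken) − Σ(formed) = 11125 − 14604 = −3479 kJ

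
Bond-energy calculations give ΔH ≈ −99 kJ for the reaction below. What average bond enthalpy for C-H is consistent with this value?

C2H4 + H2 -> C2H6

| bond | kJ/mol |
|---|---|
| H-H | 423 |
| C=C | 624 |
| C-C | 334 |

Let D be the C-H bond energy.
Σ(broken) = 4×D + 1×624 + 1×423 = 1047 + 4D
Σ(formed) = 1×334 + 6×D = 334 + 6D
ΔH = Σ(broken) − Σ(formed) = (1047 + 4D) − (334 + 6D) = +713 − 2D
Setting this equal to −99 kJ gives 2D = 812, so D = 406 kJ/mol.

D(C-H) ≈ 406 kJ/mol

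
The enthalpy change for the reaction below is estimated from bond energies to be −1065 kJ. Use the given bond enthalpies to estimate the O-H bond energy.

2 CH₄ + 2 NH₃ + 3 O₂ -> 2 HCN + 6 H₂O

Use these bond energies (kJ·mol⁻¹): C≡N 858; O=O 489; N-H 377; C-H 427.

Let D be the O-H bond energy.
Σ(broken) = 8×427 + 6×377 + 3×489 = 7145
Σ(formed) = 2×858 + 2×427 + 12×D = 2570 + 12D
ΔH = Σ(broken) − Σ(formed) = (7145) − (2570 + 12D) = +4575 − 12D
Setting this equal to −1065 kJ gives 12D = 5640, so D = 470 kJ/mol.

D(O-H) ≈ 470 kJ/mol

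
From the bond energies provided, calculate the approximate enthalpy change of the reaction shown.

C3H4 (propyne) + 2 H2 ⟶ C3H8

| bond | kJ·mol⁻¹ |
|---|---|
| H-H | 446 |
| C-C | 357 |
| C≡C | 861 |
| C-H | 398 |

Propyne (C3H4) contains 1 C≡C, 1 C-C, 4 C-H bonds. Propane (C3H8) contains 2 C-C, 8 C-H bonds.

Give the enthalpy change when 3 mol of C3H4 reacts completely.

ΔH = −588 kJ

Bonds broken (reactants):
  C≡C: 1 × 861 = 861
  C-C: 1 × 357 = 357
  C-H: 4 × 398 = 1592
  H-H: 2 × 446 = 892
  Σ(broken) = 3702 kJ
Bonds formed (products):
  C-C: 2 × 357 = 714
  C-H: 8 × 398 = 3184
  Σ(formed) = 3898 kJ
ΔH = Σ(broken) − Σ(formed) = 3702 − 3898 = −196 kJ
For 3× the reaction as written: 3 × (−196) = −588 kJ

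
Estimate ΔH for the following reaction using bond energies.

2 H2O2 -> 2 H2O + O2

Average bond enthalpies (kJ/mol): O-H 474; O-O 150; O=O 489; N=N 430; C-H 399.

ΔH ≈ −189 kJ

Bonds broken (reactants):
  O-H: 4 × 474 = 1896
  O-O: 2 × 150 = 300
  Σ(broken) = 2196 kJ
Bonds formed (products):
  O-H: 4 × 474 = 1896
  O=O: 1 × 489 = 489
  Σ(formed) = 2385 kJ
ΔH = Σ(broken) − Σ(formed) = 2196 − 2385 = −189 kJ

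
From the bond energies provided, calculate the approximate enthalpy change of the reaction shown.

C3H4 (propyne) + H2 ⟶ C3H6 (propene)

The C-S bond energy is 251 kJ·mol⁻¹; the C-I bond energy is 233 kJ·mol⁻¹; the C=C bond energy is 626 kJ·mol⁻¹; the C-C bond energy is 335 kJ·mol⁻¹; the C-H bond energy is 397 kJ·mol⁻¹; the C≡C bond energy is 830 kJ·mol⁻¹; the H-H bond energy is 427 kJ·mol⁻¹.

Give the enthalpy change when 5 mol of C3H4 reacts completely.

Bonds broken (reactants):
  C≡C: 1 × 830 = 830
  C-C: 1 × 335 = 335
  C-H: 4 × 397 = 1588
  H-H: 1 × 427 = 427
  Σ(broken) = 3180 kJ
Bonds formed (products):
  C-C: 1 × 335 = 335
  C-H: 6 × 397 = 2382
  C=C: 1 × 626 = 626
  Σ(formed) = 3343 kJ
ΔH = Σ(broken) − Σ(formed) = 3180 − 3343 = −163 kJ
For 5× the reaction as written: 5 × (−163) = −815 kJ

ΔH = −815 kJ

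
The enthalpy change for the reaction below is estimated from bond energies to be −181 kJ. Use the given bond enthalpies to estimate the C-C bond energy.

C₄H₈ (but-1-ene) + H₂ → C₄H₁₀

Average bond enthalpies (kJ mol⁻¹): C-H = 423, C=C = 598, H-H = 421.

Let D be the C-C bond energy.
Σ(broken) = 2×D + 8×423 + 1×598 + 1×421 = 4403 + 2D
Σ(formed) = 3×D + 10×423 = 4230 + 3D
ΔH = Σ(broken) − Σ(formed) = (4403 + 2D) − (4230 + 3D) = +173 − D
Setting this equal to −181 kJ gives D = 354 kJ/mol.

D(C-C) ≈ 354 kJ/mol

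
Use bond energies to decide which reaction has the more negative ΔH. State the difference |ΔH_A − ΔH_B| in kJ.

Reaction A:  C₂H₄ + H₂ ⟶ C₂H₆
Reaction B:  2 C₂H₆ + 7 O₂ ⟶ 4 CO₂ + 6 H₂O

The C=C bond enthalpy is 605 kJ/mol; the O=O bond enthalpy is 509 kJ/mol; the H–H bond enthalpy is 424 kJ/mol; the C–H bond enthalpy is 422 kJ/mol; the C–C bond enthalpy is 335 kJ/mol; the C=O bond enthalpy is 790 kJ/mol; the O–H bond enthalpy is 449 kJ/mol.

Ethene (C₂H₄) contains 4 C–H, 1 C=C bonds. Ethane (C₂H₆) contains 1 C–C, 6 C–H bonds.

Reaction A:
  Bonds broken (reactants):
    C–H: 4 × 422 = 1688
    C=C: 1 × 605 = 605
    H–H: 1 × 424 = 424
    Σ(broken) = 2717 kJ
  Bonds formed (products):
    C–C: 1 × 335 = 335
    C–H: 6 × 422 = 2532
    Σ(formed) = 2867 kJ
  ΔH_A = 2717 − 2867 = −150 kJ
Reaction B:
  Bonds broken (reactants):
    C–C: 2 × 335 = 670
    C–H: 12 × 422 = 5064
    O=O: 7 × 509 = 3563
    Σ(broken) = 9297 kJ
  Bonds formed (products):
    C=O: 8 × 790 = 6320
    O–H: 12 × 449 = 5388
    Σ(formed) = 11708 kJ
  ΔH_B = 9297 − 11708 = −2411 kJ
ΔH_A − ΔH_B = +2261 kJ, so reaction B has the more negative ΔH; |ΔH_A − ΔH_B| = 2261 kJ.

Reaction B, by 2261 kJ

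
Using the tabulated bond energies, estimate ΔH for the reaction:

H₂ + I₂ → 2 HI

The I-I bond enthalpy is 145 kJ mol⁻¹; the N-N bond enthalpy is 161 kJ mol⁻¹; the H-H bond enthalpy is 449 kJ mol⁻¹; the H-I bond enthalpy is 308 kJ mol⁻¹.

ΔH ≈ −22 kJ

Bonds broken (reactants):
  H-H: 1 × 449 = 449
  I-I: 1 × 145 = 145
  Σ(broken) = 594 kJ
Bonds formed (products):
  H-I: 2 × 308 = 616
  Σ(formed) = 616 kJ
ΔH = Σ(broken) − Σ(formed) = 594 − 616 = −22 kJ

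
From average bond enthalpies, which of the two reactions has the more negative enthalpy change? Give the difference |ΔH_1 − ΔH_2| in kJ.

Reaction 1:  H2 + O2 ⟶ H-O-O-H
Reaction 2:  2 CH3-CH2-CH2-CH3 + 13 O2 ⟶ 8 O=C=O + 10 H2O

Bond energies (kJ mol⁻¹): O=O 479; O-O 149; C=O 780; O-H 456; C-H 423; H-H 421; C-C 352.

Reaction 1:
  Bonds broken (reactants):
    H-H: 1 × 421 = 421
    O=O: 1 × 479 = 479
    Σ(broken) = 900 kJ
  Bonds formed (products):
    O-H: 2 × 456 = 912
    O-O: 1 × 149 = 149
    Σ(formed) = 1061 kJ
  ΔH_1 = 900 − 1061 = −161 kJ
Reaction 2:
  Bonds broken (reactants):
    C-C: 6 × 352 = 2112
    C-H: 20 × 423 = 8460
    O=O: 13 × 479 = 6227
    Σ(broken) = 16799 kJ
  Bonds formed (products):
    C=O: 16 × 780 = 12480
    O-H: 20 × 456 = 9120
    Σ(formed) = 21600 kJ
  ΔH_2 = 16799 − 21600 = −4801 kJ
ΔH_1 − ΔH_2 = +4640 kJ, so reaction 2 has the more negative ΔH; |ΔH_1 − ΔH_2| = 4640 kJ.

Reaction 2, by 4640 kJ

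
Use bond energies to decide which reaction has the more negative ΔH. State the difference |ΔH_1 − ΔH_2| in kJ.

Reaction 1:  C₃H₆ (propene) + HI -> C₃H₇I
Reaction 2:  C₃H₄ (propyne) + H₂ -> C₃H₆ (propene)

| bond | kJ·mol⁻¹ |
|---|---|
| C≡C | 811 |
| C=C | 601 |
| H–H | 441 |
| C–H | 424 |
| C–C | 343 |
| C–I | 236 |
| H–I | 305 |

Reaction 1:
  Bonds broken (reactants):
    C–C: 1 × 343 = 343
    C–H: 6 × 424 = 2544
    C=C: 1 × 601 = 601
    H–I: 1 × 305 = 305
    Σ(broken) = 3793 kJ
  Bonds formed (products):
    C–C: 2 × 343 = 686
    C–H: 7 × 424 = 2968
    C–I: 1 × 236 = 236
    Σ(formed) = 3890 kJ
  ΔH_1 = 3793 − 3890 = −97 kJ
Reaction 2:
  Bonds broken (reactants):
    C≡C: 1 × 811 = 811
    C–C: 1 × 343 = 343
    C–H: 4 × 424 = 1696
    H–H: 1 × 441 = 441
    Σ(broken) = 3291 kJ
  Bonds formed (products):
    C–C: 1 × 343 = 343
    C–H: 6 × 424 = 2544
    C=C: 1 × 601 = 601
    Σ(formed) = 3488 kJ
  ΔH_2 = 3291 − 3488 = −197 kJ
ΔH_1 − ΔH_2 = +100 kJ, so reaction 2 has the more negative ΔH; |ΔH_1 − ΔH_2| = 100 kJ.

Reaction 2, by 100 kJ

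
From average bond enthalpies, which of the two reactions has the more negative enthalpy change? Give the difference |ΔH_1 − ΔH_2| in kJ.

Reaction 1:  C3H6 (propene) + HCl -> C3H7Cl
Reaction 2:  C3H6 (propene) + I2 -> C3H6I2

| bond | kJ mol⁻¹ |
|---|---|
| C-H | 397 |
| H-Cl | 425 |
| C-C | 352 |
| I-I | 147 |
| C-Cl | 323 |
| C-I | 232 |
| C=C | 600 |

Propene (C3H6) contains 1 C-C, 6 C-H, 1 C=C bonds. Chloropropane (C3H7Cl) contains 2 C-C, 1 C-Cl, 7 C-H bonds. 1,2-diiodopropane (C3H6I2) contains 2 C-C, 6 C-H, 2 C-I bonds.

Reaction 1:
  Bonds broken (reactants):
    C-C: 1 × 352 = 352
    C-H: 6 × 397 = 2382
    C=C: 1 × 600 = 600
    H-Cl: 1 × 425 = 425
    Σ(broken) = 3759 kJ
  Bonds formed (products):
    C-C: 2 × 352 = 704
    C-Cl: 1 × 323 = 323
    C-H: 7 × 397 = 2779
    Σ(formed) = 3806 kJ
  ΔH_1 = 3759 − 3806 = −47 kJ
Reaction 2:
  Bonds broken (reactants):
    C-C: 1 × 352 = 352
    C-H: 6 × 397 = 2382
    C=C: 1 × 600 = 600
    I-I: 1 × 147 = 147
    Σ(broken) = 3481 kJ
  Bonds formed (products):
    C-C: 2 × 352 = 704
    C-H: 6 × 397 = 2382
    C-I: 2 × 232 = 464
    Σ(formed) = 3550 kJ
  ΔH_2 = 3481 − 3550 = −69 kJ
ΔH_1 − ΔH_2 = +22 kJ, so reaction 2 has the more negative ΔH; |ΔH_1 − ΔH_2| = 22 kJ.

Reaction 2, by 22 kJ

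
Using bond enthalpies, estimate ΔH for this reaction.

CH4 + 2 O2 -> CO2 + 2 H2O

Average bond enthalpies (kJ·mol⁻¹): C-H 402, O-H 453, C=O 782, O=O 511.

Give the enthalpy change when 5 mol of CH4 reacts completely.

ΔH = −3730 kJ

Bonds broken (reactants):
  C-H: 4 × 402 = 1608
  O=O: 2 × 511 = 1022
  Σ(broken) = 2630 kJ
Bonds formed (products):
  C=O: 2 × 782 = 1564
  O-H: 4 × 453 = 1812
  Σ(formed) = 3376 kJ
ΔH = Σ(broken) − Σ(formed) = 2630 − 3376 = −746 kJ
For 5× the reaction as written: 5 × (−746) = −3730 kJ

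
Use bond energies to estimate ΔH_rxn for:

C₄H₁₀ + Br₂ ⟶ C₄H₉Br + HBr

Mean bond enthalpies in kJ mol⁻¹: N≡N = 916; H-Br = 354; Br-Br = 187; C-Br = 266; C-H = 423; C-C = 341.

Bonds broken (reactants):
  Br-Br: 1 × 187 = 187
  C-C: 3 × 341 = 1023
  C-H: 10 × 423 = 4230
  Σ(broken) = 5440 kJ
Bonds formed (products):
  C-Br: 1 × 266 = 266
  C-C: 3 × 341 = 1023
  C-H: 9 × 423 = 3807
  H-Br: 1 × 354 = 354
  Σ(formed) = 5450 kJ
ΔH = Σ(broken) − Σ(formed) = 5440 − 5450 = −10 kJ

ΔH ≈ −10 kJ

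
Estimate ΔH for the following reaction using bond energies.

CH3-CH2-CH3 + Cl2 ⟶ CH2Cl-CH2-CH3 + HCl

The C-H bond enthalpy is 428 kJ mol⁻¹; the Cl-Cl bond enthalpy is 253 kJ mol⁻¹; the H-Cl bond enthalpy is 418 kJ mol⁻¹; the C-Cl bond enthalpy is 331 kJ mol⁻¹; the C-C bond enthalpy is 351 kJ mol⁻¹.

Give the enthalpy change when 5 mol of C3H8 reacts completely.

Bonds broken (reactants):
  C-C: 2 × 351 = 702
  C-H: 8 × 428 = 3424
  Cl-Cl: 1 × 253 = 253
  Σ(broken) = 4379 kJ
Bonds formed (products):
  C-C: 2 × 351 = 702
  C-Cl: 1 × 331 = 331
  C-H: 7 × 428 = 2996
  H-Cl: 1 × 418 = 418
  Σ(formed) = 4447 kJ
ΔH = Σ(broken) − Σ(formed) = 4379 − 4447 = −68 kJ
For 5× the reaction as written: 5 × (−68) = −340 kJ

ΔH = −340 kJ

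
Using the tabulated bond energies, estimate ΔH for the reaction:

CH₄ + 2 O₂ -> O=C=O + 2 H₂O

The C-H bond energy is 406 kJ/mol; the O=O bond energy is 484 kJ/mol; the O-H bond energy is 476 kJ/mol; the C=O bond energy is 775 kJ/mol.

Bonds broken (reactants):
  C-H: 4 × 406 = 1624
  O=O: 2 × 484 = 968
  Σ(broken) = 2592 kJ
Bonds formed (products):
  C=O: 2 × 775 = 1550
  O-H: 4 × 476 = 1904
  Σ(formed) = 3454 kJ
ΔH = Σ(broken) − Σ(formed) = 2592 − 3454 = −862 kJ

ΔH ≈ −862 kJ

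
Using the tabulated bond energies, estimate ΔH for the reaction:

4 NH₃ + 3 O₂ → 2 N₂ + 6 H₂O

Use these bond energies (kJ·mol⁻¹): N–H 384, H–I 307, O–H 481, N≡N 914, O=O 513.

ΔH ≈ −1453 kJ

Bonds broken (reactants):
  N–H: 12 × 384 = 4608
  O=O: 3 × 513 = 1539
  Σ(broken) = 6147 kJ
Bonds formed (products):
  N≡N: 2 × 914 = 1828
  O–H: 12 × 481 = 5772
  Σ(formed) = 7600 kJ
ΔH = Σ(broken) − Σ(formed) = 6147 − 7600 = −1453 kJ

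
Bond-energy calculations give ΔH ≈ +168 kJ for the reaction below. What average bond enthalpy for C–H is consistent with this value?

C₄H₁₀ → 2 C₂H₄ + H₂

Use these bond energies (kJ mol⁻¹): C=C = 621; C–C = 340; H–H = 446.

D(C–H) ≈ 418 kJ/mol

Let D be the C–H bond energy.
Σ(broken) = 3×340 + 10×D = 1020 + 10D
Σ(formed) = 8×D + 2×621 + 1×446 = 1688 + 8D
ΔH = Σ(broken) − Σ(formed) = (1020 + 10D) − (1688 + 8D) = −668 + 2D
Setting this equal to +168 kJ gives 2D = 836, so D = 418 kJ/mol.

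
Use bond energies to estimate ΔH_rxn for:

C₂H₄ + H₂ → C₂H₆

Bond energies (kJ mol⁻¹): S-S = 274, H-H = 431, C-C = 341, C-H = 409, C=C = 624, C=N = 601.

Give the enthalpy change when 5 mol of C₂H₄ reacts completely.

ΔH = −520 kJ

Bonds broken (reactants):
  C-H: 4 × 409 = 1636
  C=C: 1 × 624 = 624
  H-H: 1 × 431 = 431
  Σ(broken) = 2691 kJ
Bonds formed (products):
  C-C: 1 × 341 = 341
  C-H: 6 × 409 = 2454
  Σ(formed) = 2795 kJ
ΔH = Σ(broken) − Σ(formed) = 2691 − 2795 = −104 kJ
For 5× the reaction as written: 5 × (−104) = −520 kJ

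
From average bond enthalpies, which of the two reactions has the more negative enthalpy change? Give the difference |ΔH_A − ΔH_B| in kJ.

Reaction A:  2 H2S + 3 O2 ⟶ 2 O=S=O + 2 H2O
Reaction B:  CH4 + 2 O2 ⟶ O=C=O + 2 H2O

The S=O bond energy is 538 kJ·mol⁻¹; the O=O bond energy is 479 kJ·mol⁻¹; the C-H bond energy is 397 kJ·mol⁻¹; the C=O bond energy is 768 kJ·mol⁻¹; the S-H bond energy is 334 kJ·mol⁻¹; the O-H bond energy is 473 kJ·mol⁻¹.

Reaction A:
  Bonds broken (reactants):
    O=O: 3 × 479 = 1437
    S-H: 4 × 334 = 1336
    Σ(broken) = 2773 kJ
  Bonds formed (products):
    O-H: 4 × 473 = 1892
    S=O: 4 × 538 = 2152
    Σ(formed) = 4044 kJ
  ΔH_A = 2773 − 4044 = −1271 kJ
Reaction B:
  Bonds broken (reactants):
    C-H: 4 × 397 = 1588
    O=O: 2 × 479 = 958
    Σ(broken) = 2546 kJ
  Bonds formed (products):
    C=O: 2 × 768 = 1536
    O-H: 4 × 473 = 1892
    Σ(formed) = 3428 kJ
  ΔH_B = 2546 − 3428 = −882 kJ
ΔH_A − ΔH_B = −389 kJ, so reaction A has the more negative ΔH; |ΔH_A − ΔH_B| = 389 kJ.

Reaction A, by 389 kJ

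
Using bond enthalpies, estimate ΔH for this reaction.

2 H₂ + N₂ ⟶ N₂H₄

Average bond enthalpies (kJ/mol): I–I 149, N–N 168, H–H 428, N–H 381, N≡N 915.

Bonds broken (reactants):
  H–H: 2 × 428 = 856
  N≡N: 1 × 915 = 915
  Σ(broken) = 1771 kJ
Bonds formed (products):
  N–H: 4 × 381 = 1524
  N–N: 1 × 168 = 168
  Σ(formed) = 1692 kJ
ΔH = Σ(broken) − Σ(formed) = 1771 − 1692 = +79 kJ

ΔH ≈ +79 kJ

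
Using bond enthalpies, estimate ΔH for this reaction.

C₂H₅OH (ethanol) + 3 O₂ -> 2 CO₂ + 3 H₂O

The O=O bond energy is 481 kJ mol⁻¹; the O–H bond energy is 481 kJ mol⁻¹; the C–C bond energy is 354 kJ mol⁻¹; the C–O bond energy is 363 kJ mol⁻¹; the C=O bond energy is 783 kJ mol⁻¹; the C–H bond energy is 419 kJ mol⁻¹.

ΔH ≈ −1282 kJ

Bonds broken (reactants):
  C–C: 1 × 354 = 354
  C–H: 5 × 419 = 2095
  C–O: 1 × 363 = 363
  O–H: 1 × 481 = 481
  O=O: 3 × 481 = 1443
  Σ(broken) = 4736 kJ
Bonds formed (products):
  C=O: 4 × 783 = 3132
  O–H: 6 × 481 = 2886
  Σ(formed) = 6018 kJ
ΔH = Σ(broken) − Σ(formed) = 4736 − 6018 = −1282 kJ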